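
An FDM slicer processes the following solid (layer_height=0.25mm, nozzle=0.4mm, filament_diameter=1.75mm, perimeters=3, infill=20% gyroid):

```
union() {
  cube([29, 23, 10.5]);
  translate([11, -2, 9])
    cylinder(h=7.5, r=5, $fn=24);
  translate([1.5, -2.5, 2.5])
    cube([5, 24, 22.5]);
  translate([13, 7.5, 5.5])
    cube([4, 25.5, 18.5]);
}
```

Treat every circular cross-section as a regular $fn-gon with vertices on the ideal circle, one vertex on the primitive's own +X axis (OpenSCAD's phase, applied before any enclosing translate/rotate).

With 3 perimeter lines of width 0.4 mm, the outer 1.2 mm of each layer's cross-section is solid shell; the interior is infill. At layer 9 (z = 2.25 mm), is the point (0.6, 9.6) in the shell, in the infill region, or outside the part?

At z = 2.25 mm: the cube is present — its section is the full 29×23 rectangle; the cylinder at (11, -2) is not intersected at this z (z outside [9, 16.5]); the cube at (1.5, -2.5) does not reach this height (z outside [2.5, 25]); the cube at (13, 7.5) is not intersected at this z (z outside [5.5, 24]); Combining (union): only the 29×23 cube is present, so the union is just that shape — 1 connected region. Overall, the cross-section is a single solid region. The nearest boundary edge runs (0.00, 23.00)→(0.00, 0.00); distance from the point to it = 0.60 mm. The point is inside the cross-section, 0.60 mm from the nearest boundary — within the 1.2 mm shell band (3 × 0.4).

shell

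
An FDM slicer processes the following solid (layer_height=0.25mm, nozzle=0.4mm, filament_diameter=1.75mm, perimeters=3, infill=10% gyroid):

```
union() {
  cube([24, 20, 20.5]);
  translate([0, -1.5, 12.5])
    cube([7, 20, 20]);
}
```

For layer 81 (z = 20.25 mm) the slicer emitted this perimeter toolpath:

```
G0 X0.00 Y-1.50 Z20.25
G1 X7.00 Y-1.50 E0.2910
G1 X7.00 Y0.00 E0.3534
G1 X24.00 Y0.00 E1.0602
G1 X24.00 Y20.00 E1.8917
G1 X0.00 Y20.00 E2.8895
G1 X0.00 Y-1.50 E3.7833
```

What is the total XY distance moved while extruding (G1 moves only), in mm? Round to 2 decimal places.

Sum the Euclidean lengths of each G1 segment: total = 91.00 mm.

91.00 mm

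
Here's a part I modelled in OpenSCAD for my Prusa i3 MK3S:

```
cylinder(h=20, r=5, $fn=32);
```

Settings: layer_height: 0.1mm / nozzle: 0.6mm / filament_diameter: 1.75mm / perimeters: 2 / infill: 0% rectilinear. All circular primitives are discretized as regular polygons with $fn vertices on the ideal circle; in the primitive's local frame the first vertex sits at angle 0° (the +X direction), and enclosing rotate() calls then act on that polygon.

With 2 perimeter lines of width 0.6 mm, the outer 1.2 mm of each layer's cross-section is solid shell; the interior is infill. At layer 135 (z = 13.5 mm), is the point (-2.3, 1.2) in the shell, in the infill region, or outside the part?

At z = 13.5 mm: the cylinder: section is a regular 32-gon, circumradius r=5. Overall, the cross-section is a single solid region. The nearest boundary edge runs (-4.16, 2.78)→(-4.62, 1.91); distance from the point to it = 2.38 mm. The point is inside the cross-section and 2.38 mm from the nearest boundary — more than the 1.2 mm shell width (2 × 0.6), so it's in the infill interior.

infill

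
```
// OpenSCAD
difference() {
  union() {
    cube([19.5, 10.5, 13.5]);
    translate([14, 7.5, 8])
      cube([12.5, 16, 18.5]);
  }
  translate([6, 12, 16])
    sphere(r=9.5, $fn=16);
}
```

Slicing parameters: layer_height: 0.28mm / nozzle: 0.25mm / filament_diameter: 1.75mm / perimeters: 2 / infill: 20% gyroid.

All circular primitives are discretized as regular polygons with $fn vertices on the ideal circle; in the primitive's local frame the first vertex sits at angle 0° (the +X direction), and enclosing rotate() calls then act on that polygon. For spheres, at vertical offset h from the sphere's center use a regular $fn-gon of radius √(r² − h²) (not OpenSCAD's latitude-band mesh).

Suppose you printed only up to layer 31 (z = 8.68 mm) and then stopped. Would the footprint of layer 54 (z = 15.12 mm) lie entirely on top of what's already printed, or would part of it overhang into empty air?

entirely on top

Compare the two slices. At z = 8.68: the 19.5×10.5 cube contributes its full rectangle (area 204.75 mm²); the 12.5×16 cube at (14, 7.5) contributes its full rectangle (area 200.00 mm²); Merging all regions: the regions partially overlap — summed areas 404.75 mm² minus the doubly-counted overlap 16.50 mm² gives 388.25 mm² — area = 388.25 mm²; the r=9.5 sphere at (6, 12) contributes a regular 16-gon of circumradius √(9.5²−7.32²) = 6.055 (area = (16/2)·6.055²·sin(360°/16) = 112.26 mm²); Subtracting the remaining from the first: starting from that combined region (388.25 mm²), the r=9.5 sphere at (6, 12) partially overlaps it — only the 38.41 mm² overlap (of its 112.26 mm²) is removed, clipping the outline — area = 349.84 mm². At z = 15.12: the cube does not reach this height (z outside [0, 13.5]); the cube at (14, 7.5) is present — its section is the full 12.5×16 rectangle (area 200.00 mm²); Combining (union): only the 12.5×16 cube at (14, 7.5) is present, so the union is just that shape — area = 200.00 mm²; the sphere at (6, 12): section is a regular 16-gon, circumradius = √(r²−h²) = √(9.5²−0.88²) = 9.459 (area = (16/2)·9.459²·sin(360°/16) = 273.93 mm²); Subtracting the remaining from the first: starting from that combined region (200.00 mm²), the r=9.5 sphere at (6, 12) partially overlaps it — only the 8.76 mm² overlap (of its 273.93 mm²) is removed, clipping the outline — area = 191.24 mm². Checking containment: the cross-section at z = 15.12 is a subset of the cross-section at z = 8.68.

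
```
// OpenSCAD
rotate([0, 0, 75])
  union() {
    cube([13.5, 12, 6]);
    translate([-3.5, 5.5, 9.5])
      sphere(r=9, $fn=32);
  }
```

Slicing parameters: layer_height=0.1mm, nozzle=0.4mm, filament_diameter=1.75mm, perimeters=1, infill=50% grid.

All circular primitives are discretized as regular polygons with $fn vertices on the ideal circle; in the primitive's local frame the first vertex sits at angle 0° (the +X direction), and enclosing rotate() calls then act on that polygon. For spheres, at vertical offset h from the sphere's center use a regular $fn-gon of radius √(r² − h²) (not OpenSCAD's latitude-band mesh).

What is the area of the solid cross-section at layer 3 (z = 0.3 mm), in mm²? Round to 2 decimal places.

162.00 mm²

At z = 0.3 mm: the 13.5×12 cube contributes its full rectangle (area 162.00 mm²); the sphere at (-3.5, 5.5) is not intersected at this z (|z−center|=9.200 > r=9); Taking the union: only the 13.5×12 cube is present, so the union is just that shape — area = 162.00 mm²; (whole slice rotated 75° about Z — lengths, areas and connectivity unchanged). Overall, the cross-section is a single solid region. Net area = 162.00 mm².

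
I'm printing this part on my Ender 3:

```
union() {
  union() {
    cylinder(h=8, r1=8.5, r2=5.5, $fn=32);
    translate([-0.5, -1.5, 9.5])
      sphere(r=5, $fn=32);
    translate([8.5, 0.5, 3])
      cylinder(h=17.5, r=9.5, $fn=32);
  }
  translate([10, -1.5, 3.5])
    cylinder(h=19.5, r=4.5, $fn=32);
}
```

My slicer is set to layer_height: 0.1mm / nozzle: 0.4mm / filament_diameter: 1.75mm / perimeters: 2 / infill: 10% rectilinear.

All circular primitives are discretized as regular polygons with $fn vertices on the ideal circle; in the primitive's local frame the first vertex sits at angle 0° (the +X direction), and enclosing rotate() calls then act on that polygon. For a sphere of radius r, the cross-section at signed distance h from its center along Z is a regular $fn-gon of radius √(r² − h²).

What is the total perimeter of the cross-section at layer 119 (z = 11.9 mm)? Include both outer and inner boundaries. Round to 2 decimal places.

65.99 mm

At z = 11.9 mm: the cone is absent (z outside [0, 8]); the r=5 sphere at (-0.5, -1.5) slices to a regular 32-gon of circumradius 4.386 (√(r²−h²) with h=2.4 from center) (perimeter = 2·32·4.386·sin(180°/32) = 27.52 mm); the cylinder at (8.5, 0.5): section is a regular 32-gon, circumradius r=9.5 (perimeter = 2·32·9.500·sin(180°/32) = 59.59 mm); Taking the union: the regions partially overlap (shared area 29.21 mm²), so the edge portions inside another operand are dropped and the merged outline is re-measured after clipping — boundary = 65.99 mm; the r=4.5 cylinder at (10, -1.5) gives a regular 32-gon of circumradius 4.5 (constant along its height) (perimeter = 2·32·4.500·sin(180°/32) = 28.23 mm); Taking the union: the r=4.5 cylinder at (10, -1.5) lies entirely inside the result so far, so the union is just the result so far — boundary = 65.99 mm. Overall, the cross-section is a single solid region. Total boundary length (outer) = 65.99 mm.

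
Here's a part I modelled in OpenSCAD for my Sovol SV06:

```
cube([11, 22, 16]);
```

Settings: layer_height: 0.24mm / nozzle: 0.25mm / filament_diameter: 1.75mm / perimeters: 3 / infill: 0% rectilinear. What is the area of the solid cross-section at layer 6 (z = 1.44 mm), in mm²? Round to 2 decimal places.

242.00 mm²

At z = 1.44 mm: the cube is present — its section is the full 11×22 rectangle (area 242.00 mm²). Overall, the cross-section is a single solid region. Net area = 242.00 mm².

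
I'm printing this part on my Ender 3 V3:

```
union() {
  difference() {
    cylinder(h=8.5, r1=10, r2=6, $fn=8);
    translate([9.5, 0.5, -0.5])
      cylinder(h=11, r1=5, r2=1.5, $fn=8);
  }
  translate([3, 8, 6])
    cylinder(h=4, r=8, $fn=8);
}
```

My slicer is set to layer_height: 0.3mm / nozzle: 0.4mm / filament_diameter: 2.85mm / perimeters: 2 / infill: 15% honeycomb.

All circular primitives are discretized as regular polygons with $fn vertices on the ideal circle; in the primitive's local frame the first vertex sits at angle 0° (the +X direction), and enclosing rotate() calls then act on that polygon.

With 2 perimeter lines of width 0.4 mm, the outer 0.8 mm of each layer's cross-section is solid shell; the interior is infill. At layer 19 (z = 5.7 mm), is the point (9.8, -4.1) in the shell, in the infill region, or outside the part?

outside

At z = 5.7 mm: the cone contributes a regular 8-gon of circumradius 7.318 (interpolated between r1=10 and r2=6 at t=0.671); the cone at (9.5, 0.5) (r1=5→r2=1.5) has section circumradius 3.027 here — a regular 8-gon; Taking the first minus the rest: starting from the cone, the cone at (9.5, 0.5) partially overlaps it — only the 0.81 mm² overlap (of its 25.92 mm²) is removed, clipping the outline — 1 connected region; the cylinder at (3, 8) is not intersected at this z (z outside [6, 10]); Merging all regions: only the result so far is present, so the union is just that shape — 1 connected region. Overall, the cross-section is a single solid region. The nearest boundary edge runs (7.00, -0.77)→(5.17, -5.17); distance from the point to it = 3.86 mm. The point is not inside any of the regions above, so it lies outside the cross-section (3.86 mm from the nearest boundary).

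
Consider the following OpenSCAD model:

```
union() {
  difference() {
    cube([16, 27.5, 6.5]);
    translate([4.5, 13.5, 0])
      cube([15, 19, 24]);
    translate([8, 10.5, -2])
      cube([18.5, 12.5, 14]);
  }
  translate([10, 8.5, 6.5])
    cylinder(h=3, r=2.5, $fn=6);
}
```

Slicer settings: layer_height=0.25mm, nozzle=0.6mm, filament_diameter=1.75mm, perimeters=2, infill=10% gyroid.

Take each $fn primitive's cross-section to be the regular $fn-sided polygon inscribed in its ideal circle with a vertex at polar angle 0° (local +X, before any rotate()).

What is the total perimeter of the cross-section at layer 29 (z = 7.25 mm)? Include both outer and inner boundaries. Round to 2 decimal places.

At z = 7.25 mm: the cube does not reach this height (z outside [0, 6.5]); the cube at (4.5, 13.5) (footprint 15×19) is included at this height (perimeter 68.00 mm); the 18.5×12.5 cube at (8, 10.5) contributes its full rectangle (perimeter 62.00 mm); Taking the first minus the rest: the first operand is absent here, so nothing remains; the cylinder at (10, 8.5): section is a regular 6-gon, circumradius r=2.5 (perimeter = 2·6·2.500·sin(180°/6) = 15.00 mm); Combining (union): only the r=2.5 cylinder at (10, 8.5) is present, so the union is just that shape — boundary = 15.00 mm. Overall, the cross-section is a single solid region. Total boundary length (outer) = 15.00 mm.

15.00 mm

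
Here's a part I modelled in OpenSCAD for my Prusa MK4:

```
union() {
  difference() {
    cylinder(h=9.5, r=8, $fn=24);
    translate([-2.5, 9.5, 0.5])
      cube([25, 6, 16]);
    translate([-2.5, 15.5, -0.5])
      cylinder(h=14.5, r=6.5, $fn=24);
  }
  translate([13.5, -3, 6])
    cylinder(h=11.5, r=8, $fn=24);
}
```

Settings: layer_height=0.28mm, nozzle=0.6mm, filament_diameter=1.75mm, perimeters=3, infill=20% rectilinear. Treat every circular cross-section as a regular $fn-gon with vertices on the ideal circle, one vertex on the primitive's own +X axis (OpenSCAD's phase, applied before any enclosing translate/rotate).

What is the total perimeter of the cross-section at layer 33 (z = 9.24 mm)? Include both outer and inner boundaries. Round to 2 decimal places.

At z = 9.24 mm: the r=8 cylinder gives a regular 24-gon of circumradius 8 (constant along its height) (perimeter = 2·24·8.000·sin(180°/24) = 50.12 mm); the 25×6 cube at (-2.5, 9.5) contributes its full rectangle (perimeter 62.00 mm); the cylinder at (-2.5, 15.5): section is a regular 24-gon, circumradius r=6.5 (perimeter = 2·24·6.500·sin(180°/24) = 40.72 mm); After the difference (first − rest): starting from the r=8 cylinder, the 25×6 cube at (-2.5, 9.5) misses the remaining region (no effect); the r=6.5 cylinder at (-2.5, 15.5) misses the remaining region (no effect) — boundary = 50.12 mm; the cylinder at (13.5, -3): section is a regular 24-gon, circumradius r=8 (perimeter = 2·24·8.000·sin(180°/24) = 50.12 mm); Combining (union): the regions partially overlap (shared area 11.05 mm²), so the edge portions inside another operand are dropped and the merged outline is re-measured after clipping — boundary = 83.69 mm. Overall, the cross-section is a single solid region. Total boundary length (outer) = 83.69 mm.

83.69 mm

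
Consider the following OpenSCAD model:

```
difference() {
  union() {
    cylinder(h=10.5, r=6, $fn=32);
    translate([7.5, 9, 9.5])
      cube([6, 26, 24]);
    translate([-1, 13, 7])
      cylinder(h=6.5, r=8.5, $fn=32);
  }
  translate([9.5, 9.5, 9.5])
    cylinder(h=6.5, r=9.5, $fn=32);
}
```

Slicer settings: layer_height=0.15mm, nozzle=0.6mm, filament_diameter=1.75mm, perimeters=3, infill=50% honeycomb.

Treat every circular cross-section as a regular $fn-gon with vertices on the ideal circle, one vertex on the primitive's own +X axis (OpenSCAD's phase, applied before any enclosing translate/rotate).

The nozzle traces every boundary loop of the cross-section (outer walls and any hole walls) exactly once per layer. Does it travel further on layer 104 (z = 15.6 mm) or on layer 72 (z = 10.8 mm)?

layer 72 (z = 10.8 mm)

Layer 104 (z = 15.6): the cylinder does not reach this height (z outside [0, 10.5]); the cube at (7.5, 9) (footprint 6×26) is included at this height (perimeter 64.00 mm); the cylinder at (-1, 13) is not intersected at this z (z outside [7, 13.5]); Taking the union: only the 6×26 cube at (7.5, 9) is present, so the union is just that shape — boundary = 64.00 mm; the cylinder at (9.5, 9.5): section is a regular 32-gon, circumradius r=9.5 (perimeter = 2·32·9.500·sin(180°/32) = 59.59 mm); Subtracting the remaining from the first: starting from the result so far, the r=9.5 cylinder at (9.5, 9.5) partially overlaps it — only the 58.53 mm² overlap (of its 281.71 mm²) is removed, clipping the outline — boundary = 45.30 mm. So its perimeter = 45.30 mm. Layer 72 (z = 10.8): the cylinder is not intersected at this z (z outside [0, 10.5]); the 6×26 cube at (7.5, 9) contributes its full rectangle (perimeter 64.00 mm); the cylinder at (-1, 13): section is a regular 32-gon, circumradius r=8.5 (perimeter = 2·32·8.500·sin(180°/32) = 53.32 mm); Combining (union): the 2 present regions are separate (no shared area or edge), so areas and boundary lengths simply add and each stays a separate island — boundary = 117.32 mm; the r=9.5 cylinder at (9.5, 9.5) gives a regular 32-gon of circumradius 9.5 (constant along its height) (perimeter = 2·32·9.500·sin(180°/32) = 59.59 mm); After the difference (first − rest): starting from that combined region, the r=9.5 cylinder at (9.5, 9.5) partially overlaps it — only the 126.02 mm² overlap (of its 281.71 mm²) is removed, clipping the outline — boundary = 97.85 mm. So its perimeter = 97.85 mm. Layer 72 is larger (97.85 vs 45.30 mm).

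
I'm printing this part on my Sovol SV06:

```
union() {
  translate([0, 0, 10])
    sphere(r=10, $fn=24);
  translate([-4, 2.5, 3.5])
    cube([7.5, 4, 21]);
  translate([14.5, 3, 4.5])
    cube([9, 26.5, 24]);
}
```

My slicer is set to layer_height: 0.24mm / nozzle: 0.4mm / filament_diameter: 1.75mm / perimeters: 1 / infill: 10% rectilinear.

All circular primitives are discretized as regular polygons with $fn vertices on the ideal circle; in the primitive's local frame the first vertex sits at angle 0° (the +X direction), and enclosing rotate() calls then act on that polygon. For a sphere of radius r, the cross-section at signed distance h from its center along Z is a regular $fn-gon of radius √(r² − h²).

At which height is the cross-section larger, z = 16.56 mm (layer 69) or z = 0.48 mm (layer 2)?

layer 69 (z = 16.56 mm)

Layer 69 (z = 16.56): the r=10 sphere contributes a regular 24-gon of circumradius √(10²−6.56²) = 7.548 (area = (24/2)·7.548²·sin(360°/24) = 176.93 mm²); the 7.5×4 cube at (-4, 2.5) contributes its full rectangle (area 30.00 mm²); the cube at (14.5, 3) is present — its section is the full 9×26.5 rectangle (area 238.50 mm²); Combining (union): the regions partially overlap — summed areas 445.43 mm² minus the doubly-counted overlap 29.99 mm² gives 415.44 mm² — area = 415.44 mm². So its area = 415.44 mm². Layer 2 (z = 0.48): the r=10 sphere contributes a regular 24-gon of circumradius √(10²−9.52²) = 3.061 (area = (24/2)·3.061²·sin(360°/24) = 29.10 mm²); the cube at (-4, 2.5) does not reach this height (z outside [3.5, 24.5]); the cube at (14.5, 3) is not intersected at this z (z outside [4.5, 28.5]); Combining (union): only the r=10 sphere is present, so the union is just that shape — area = 29.10 mm². So its area = 29.10 mm². Layer 69 is larger (415.44 vs 29.10 mm²).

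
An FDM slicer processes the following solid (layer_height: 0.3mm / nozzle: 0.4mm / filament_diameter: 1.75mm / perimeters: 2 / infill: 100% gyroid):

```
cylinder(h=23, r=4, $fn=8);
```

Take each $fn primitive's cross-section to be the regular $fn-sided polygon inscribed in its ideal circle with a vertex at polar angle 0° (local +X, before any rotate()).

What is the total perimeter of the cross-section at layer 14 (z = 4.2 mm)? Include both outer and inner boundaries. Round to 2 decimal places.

At z = 4.2 mm: the r=4 cylinder contributes a regular 8-gon of circumradius 4 (perimeter = 2·8·4.000·sin(180°/8) = 24.49 mm). Overall, the cross-section is a single solid region. Total boundary length (outer) = 24.49 mm.

24.49 mm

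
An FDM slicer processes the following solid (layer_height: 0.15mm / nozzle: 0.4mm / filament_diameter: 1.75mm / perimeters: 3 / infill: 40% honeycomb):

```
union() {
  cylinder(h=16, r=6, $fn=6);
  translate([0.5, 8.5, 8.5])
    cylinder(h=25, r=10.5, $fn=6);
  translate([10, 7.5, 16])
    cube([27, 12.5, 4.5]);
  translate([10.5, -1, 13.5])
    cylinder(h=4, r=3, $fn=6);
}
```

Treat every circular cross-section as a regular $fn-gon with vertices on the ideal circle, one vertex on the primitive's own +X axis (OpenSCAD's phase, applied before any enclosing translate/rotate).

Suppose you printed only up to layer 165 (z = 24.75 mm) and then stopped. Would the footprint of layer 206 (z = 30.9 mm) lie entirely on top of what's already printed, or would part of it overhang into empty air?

Compare the two slices. At z = 24.75: the cylinder does not reach this height (z outside [0, 16]); the r=10.5 cylinder at (0.5, 8.5) gives a regular 6-gon of circumradius 10.5 (constant along its height) (area = (6/2)·10.500²·sin(360°/6) = 286.44 mm²); the cube at (10, 7.5) does not reach this height (z outside [16, 20.5]); the cylinder at (10.5, -1) does not reach this height (z outside [13.5, 17.5]); Taking the union: only the r=10.5 cylinder at (0.5, 8.5) is present, so the union is just that shape — area = 286.44 mm². At z = 30.9: the cylinder is absent (z outside [0, 16]); the r=10.5 cylinder at (0.5, 8.5) contributes a regular 6-gon of circumradius 10.5 (area = (6/2)·10.500²·sin(360°/6) = 286.44 mm²); the cube at (10, 7.5) is not intersected at this z (z outside [16, 20.5]); the cylinder at (10.5, -1) is absent (z outside [13.5, 17.5]); Merging all regions: only the r=10.5 cylinder at (0.5, 8.5) is present, so the union is just that shape — area = 286.44 mm². Checking containment: the cross-section at z = 30.9 is a subset of the cross-section at z = 24.75.

entirely on top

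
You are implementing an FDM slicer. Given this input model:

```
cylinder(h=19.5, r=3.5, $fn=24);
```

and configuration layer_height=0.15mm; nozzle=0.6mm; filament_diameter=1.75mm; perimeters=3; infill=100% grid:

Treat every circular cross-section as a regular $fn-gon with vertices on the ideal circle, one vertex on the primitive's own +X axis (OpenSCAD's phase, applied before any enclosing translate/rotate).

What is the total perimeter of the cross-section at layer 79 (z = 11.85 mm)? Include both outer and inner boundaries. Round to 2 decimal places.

21.93 mm

At z = 11.85 mm: the cylinder: section is a regular 24-gon, circumradius r=3.5 (perimeter = 2·24·3.500·sin(180°/24) = 21.93 mm). Overall, the cross-section is a single solid region. Total boundary length (outer) = 21.93 mm.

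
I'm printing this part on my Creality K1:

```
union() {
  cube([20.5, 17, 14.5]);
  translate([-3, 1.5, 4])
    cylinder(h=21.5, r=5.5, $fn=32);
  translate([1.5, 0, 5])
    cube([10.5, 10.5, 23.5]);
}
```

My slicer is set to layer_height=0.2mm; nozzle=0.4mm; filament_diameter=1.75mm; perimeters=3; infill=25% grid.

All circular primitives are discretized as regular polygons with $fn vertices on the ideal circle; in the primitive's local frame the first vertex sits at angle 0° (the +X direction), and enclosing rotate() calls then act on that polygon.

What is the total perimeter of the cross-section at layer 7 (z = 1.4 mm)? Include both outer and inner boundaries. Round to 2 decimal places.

At z = 1.4 mm: the cube (footprint 20.5×17) is included at this height (perimeter 75.00 mm); the cylinder at (-3, 1.5) is not intersected at this z (z outside [4, 25.5]); the cube at (1.5, 0) does not reach this height (z outside [5, 28.5]); Merging all regions: only the 20.5×17 cube is present, so the union is just that shape — boundary = 75.00 mm. Overall, the cross-section is a single solid region. Total boundary length (outer) = 75.00 mm.

75.00 mm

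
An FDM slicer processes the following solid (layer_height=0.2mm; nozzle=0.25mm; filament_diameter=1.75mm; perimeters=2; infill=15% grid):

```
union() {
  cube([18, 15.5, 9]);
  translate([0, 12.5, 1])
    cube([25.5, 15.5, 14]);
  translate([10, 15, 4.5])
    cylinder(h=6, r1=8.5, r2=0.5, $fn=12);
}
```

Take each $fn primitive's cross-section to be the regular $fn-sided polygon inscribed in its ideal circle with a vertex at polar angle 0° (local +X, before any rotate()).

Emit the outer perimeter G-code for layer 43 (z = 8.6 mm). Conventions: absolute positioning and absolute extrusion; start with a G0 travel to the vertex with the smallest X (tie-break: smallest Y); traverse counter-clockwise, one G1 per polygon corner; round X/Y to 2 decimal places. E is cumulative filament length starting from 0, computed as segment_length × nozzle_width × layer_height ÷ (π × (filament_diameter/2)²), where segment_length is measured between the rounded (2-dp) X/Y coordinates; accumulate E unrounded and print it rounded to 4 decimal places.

G0 X0.00 Y0.00 Z8.60
G1 X18.00 Y0.00 E0.3742
G1 X18.00 Y12.50 E0.6340
G1 X25.50 Y12.50 E0.7899
G1 X25.50 Y28.00 E1.1121
G1 X0.00 Y28.00 E1.6422
G1 X0.00 Y0.00 E2.2243

At z = 8.6 mm: the cube (footprint 18×15.5) is included at this height; the cube at (0, 12.5) (footprint 25.5×15.5) is included at this height; the cone at (10, 15): at t=0.683 of its height the radius interpolates to r₁+(r₂−r₁)t = 3.033, giving a regular 12-gon of that circumradius; Taking the union: the regions partially overlap (shared area 81.60 mm²), so overlapping operands fuse into one piece — 1 connected region. The outline is a single polygon with 6 vertices. Extrusion per mm of travel: 0.25 × 0.2 / (π × 0.875²) = 0.020788. Accumulating E over each segment gives final E = 2.2243.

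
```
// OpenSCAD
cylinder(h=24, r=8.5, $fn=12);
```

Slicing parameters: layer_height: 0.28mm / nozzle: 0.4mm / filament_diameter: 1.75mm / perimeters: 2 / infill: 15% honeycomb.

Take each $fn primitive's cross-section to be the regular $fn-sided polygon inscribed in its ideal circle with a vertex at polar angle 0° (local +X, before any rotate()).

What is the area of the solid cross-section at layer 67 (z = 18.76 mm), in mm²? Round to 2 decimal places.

216.75 mm²

At z = 18.76 mm: the r=8.5 cylinder contributes a regular 12-gon of circumradius 8.5 (area = (12/2)·8.500²·sin(360°/12) = 216.75 mm²). Overall, the cross-section is a single solid region. Net area = 216.75 mm².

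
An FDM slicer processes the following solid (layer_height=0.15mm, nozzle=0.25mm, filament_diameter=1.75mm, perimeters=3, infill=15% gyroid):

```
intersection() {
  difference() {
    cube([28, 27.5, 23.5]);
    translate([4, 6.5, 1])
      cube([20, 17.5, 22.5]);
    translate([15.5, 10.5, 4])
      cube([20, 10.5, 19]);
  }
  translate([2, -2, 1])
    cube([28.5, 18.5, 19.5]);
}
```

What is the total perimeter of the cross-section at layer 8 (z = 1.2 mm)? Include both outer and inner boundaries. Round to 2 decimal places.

105.00 mm

At z = 1.2 mm: the 28×27.5 cube contributes its full rectangle (perimeter 111.00 mm); the cube at (4, 6.5) (footprint 20×17.5) is included at this height (perimeter 75.00 mm); the cube at (15.5, 10.5) is absent (z outside [4, 23]); Subtracting the remaining from the first: starting from the 28×27.5 cube, the 20×17.5 cube at (4, 6.5) lies wholly inside it (removes its full 350.00 mm² and its 75.00 mm outline becomes a hole wall) — boundary (outer + 1 inner loop) = 186.00 mm; the 28.5×18.5 cube at (2, -2) contributes its full rectangle (perimeter 94.00 mm); Taking the intersection: the 28.5×18.5 cube at (2, -2) partially overlaps the result so far; clipping to the common part keeps 229.00 mm² — boundary = 105.00 mm. Overall, the cross-section is a single solid region. Total boundary length (outer) = 105.00 mm.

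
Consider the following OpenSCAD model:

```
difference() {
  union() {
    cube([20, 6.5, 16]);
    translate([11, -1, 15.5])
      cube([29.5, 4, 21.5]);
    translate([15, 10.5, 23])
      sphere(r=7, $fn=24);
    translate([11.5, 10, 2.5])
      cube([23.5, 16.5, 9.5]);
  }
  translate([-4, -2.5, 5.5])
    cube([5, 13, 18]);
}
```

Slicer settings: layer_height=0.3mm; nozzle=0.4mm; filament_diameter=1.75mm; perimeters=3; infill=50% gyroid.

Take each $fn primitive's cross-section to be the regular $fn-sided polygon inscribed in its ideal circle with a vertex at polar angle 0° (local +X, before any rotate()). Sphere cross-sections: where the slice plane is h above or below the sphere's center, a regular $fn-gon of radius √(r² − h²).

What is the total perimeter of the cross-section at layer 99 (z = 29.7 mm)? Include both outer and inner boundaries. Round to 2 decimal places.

79.70 mm

At z = 29.7 mm: the cube is absent (z outside [0, 16]); the 29.5×4 cube at (11, -1) contributes its full rectangle (perimeter 67.00 mm); the r=7 sphere at (15, 10.5) slices to a regular 24-gon of circumradius 2.027 (√(r²−h²) with h=6.7 from center) (perimeter = 2·24·2.027·sin(180°/24) = 12.70 mm); the cube at (11.5, 10) does not reach this height (z outside [2.5, 12]); Taking the union: the 2 present regions are separate (no shared area or edge), so areas and boundary lengths simply add and each stays a separate island — boundary = 79.70 mm; the cube at (-4, -2.5) is absent (z outside [5.5, 23.5]); Subtracting the remaining from the first: none of the subtracted shapes is present at this height, so that combined region is unchanged — boundary = 79.70 mm. Overall, the cross-section has 2 separate islands. Total boundary length (outer) = 79.70 mm.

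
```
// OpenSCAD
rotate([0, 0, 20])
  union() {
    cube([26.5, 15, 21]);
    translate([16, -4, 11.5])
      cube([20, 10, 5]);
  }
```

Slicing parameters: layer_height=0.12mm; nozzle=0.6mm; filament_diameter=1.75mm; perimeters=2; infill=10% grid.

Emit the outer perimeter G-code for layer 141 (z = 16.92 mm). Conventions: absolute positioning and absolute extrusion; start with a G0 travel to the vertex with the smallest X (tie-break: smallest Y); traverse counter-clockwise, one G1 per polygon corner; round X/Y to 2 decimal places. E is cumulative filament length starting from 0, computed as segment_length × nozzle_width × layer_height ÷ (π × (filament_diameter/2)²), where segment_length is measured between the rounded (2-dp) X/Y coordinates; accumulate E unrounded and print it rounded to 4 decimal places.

G0 X-5.13 Y14.10 Z16.92
G1 X0.00 Y0.00 E0.4491
G1 X24.90 Y9.06 E1.2423
G1 X19.77 Y23.16 E1.6914
G1 X-5.13 Y14.10 E2.4846

At z = 16.92 mm: the cube is present — its section is the full 26.5×15 rectangle; the cube at (16, -4) does not reach this height (z outside [11.5, 16.5]); Merging all regions: only the 26.5×15 cube is present, so the union is just that shape — 1 connected region; (rotated 20° about Z; rotation is an isometry so areas/perimeters/island counts are preserved). The outline is a single polygon with 4 vertices. Extrusion per mm of travel: 0.6 × 0.12 / (π × 0.875²) = 0.029934. Accumulating E over each segment gives final E = 2.4846.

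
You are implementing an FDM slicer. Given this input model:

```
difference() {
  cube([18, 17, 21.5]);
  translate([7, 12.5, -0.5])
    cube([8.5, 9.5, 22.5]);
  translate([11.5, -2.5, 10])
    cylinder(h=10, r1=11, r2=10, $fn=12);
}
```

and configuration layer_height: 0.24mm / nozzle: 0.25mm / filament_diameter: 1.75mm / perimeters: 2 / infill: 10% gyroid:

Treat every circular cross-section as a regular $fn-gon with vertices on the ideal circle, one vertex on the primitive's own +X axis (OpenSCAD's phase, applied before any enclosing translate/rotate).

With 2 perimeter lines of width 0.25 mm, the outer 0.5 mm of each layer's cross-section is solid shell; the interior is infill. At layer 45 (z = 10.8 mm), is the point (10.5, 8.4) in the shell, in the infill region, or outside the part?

shell

At z = 10.8 mm: the cube (footprint 18×17) is included at this height; the cube at (7, 12.5) is present — its section is the full 8.5×9.5 rectangle; the cone at (11.5, -2.5) (r1=11→r2=10) has section circumradius 10.920 here — a regular 12-gon; Taking the first minus the rest: starting from the 18×17 cube, the 8.5×9.5 cube at (7, 12.5) partially overlaps it — only the 38.25 mm² overlap (of its 80.75 mm²) is removed, clipping the outline; the cone at (11.5, -2.5) partially overlaps it — only the 111.65 mm² overlap (of its 357.74 mm²) is removed, clipping the outline — 1 connected region. Overall, the cross-section is a single solid region. The nearest boundary edge runs (11.50, 8.42)→(6.04, 6.96); distance from the point to it = 0.24 mm. The point is inside the cross-section, 0.24 mm from the nearest boundary — within the 0.5 mm shell band (2 × 0.25).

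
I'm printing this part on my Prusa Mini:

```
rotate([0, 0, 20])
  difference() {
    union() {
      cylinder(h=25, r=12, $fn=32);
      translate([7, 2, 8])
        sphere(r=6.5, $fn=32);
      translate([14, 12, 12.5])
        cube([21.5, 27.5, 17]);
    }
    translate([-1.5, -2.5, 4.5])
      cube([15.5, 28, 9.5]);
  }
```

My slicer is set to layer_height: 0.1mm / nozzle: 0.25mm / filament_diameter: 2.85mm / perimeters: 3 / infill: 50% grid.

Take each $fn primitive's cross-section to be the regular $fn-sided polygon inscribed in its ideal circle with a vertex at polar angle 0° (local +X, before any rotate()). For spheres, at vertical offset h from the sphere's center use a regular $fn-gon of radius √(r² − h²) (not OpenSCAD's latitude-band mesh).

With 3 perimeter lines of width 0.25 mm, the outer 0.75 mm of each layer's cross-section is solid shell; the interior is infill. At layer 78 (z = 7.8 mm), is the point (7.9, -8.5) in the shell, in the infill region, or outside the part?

shell

At z = 7.8 mm: the r=12 cylinder gives a regular 32-gon of circumradius 12 (constant along its height); the sphere at (7, 2): section is a regular 32-gon, circumradius = √(r²−h²) = √(6.5²−0.2²) = 6.497; the cube at (14, 12) is absent (z outside [12.5, 29.5]); Merging all regions: the regions partially overlap (shared area 117.09 mm²), so overlapping operands fuse into one piece — 1 connected region; the cube at (-1.5, -2.5) (footprint 15.5×28) is included at this height; Subtracting the remaining from the first: starting from the result so far, the 15.5×28 cube at (-1.5, -2.5) partially overlaps it — only the 178.36 mm² overlap (of its 434.00 mm²) is removed, clipping the outline — 1 connected region; (whole slice rotated 20° about Z — lengths, areas and connectivity unchanged). Overall, the cross-section is a single solid region. Undo the 20° rotation: the query point maps to (4.516, -10.689) in the un-rotated model frame. The nearest boundary edge runs (6.67, -9.98)→(4.59, -11.09); distance from the point to it = 0.39 mm. The point is inside the cross-section, 0.39 mm from the nearest boundary — within the 0.75 mm shell band (3 × 0.25).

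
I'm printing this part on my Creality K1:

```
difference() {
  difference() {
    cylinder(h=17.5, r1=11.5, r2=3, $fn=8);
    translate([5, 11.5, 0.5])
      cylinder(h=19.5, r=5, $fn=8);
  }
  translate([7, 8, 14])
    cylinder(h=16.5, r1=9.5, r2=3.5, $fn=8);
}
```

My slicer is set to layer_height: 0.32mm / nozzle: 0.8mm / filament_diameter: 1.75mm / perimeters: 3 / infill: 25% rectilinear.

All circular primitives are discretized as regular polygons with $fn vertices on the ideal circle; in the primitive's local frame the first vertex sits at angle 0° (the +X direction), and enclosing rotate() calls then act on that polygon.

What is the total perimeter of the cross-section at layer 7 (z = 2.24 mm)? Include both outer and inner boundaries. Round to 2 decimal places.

65.16 mm

At z = 2.24 mm: the cone contributes a regular 8-gon of circumradius 10.412 (interpolated between r1=11.5 and r2=3 at t=0.128) (perimeter = 2·8·10.412·sin(180°/8) = 63.75 mm); the r=5 cylinder at (5, 11.5) gives a regular 8-gon of circumradius 5 (constant along its height) (perimeter = 2·8·5.000·sin(180°/8) = 30.61 mm); Subtracting the remaining from the first: starting from the cone, the r=5 cylinder at (5, 11.5) partially overlaps it — only the 9.40 mm² overlap (of its 70.71 mm²) is removed, clipping the outline — boundary = 65.16 mm; the cone at (7, 8) is not intersected at this z (z outside [14, 30.5]); Taking the first minus the rest: none of the subtracted shapes is present at this height, so the result so far is unchanged — boundary = 65.16 mm. Overall, the cross-section is a single solid region. Total boundary length (outer) = 65.16 mm.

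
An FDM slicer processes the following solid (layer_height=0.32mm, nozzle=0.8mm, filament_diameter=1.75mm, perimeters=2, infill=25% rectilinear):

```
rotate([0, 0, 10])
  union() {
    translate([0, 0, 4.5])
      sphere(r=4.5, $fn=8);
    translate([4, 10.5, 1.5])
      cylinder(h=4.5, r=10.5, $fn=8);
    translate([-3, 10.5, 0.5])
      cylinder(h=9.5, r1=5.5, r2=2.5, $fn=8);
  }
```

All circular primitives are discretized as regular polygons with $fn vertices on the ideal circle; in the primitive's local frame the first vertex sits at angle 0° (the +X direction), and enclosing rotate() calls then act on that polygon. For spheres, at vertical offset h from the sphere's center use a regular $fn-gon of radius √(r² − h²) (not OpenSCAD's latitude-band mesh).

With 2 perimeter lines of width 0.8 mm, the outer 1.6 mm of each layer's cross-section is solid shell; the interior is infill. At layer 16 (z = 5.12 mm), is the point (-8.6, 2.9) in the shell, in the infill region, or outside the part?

outside

At z = 5.12 mm: the r=4.5 sphere contributes a regular 8-gon of circumradius √(4.5²−0.62²) = 4.457; the cylinder at (4, 10.5): section is a regular 8-gon, circumradius r=10.5; the cone at (-3, 10.5) (r1=5.5→r2=2.5) has section circumradius 4.041 here — a regular 8-gon; Combining (union): the regions partially overlap (shared area 58.36 mm²), so overlapping operands fuse into one piece — 1 connected region; (whole slice rotated 10° about Z — lengths, areas and connectivity unchanged). Overall, the cross-section is a single solid region. Undo the 10° rotation: the query point maps to (-7.966, 4.349) in the un-rotated model frame. The nearest boundary edge runs (-3.42, 3.08)→(-5.20, 7.37); distance from the point to it = 3.71 mm. The point is not inside any of the regions above, so it lies outside the cross-section (3.71 mm from the nearest boundary).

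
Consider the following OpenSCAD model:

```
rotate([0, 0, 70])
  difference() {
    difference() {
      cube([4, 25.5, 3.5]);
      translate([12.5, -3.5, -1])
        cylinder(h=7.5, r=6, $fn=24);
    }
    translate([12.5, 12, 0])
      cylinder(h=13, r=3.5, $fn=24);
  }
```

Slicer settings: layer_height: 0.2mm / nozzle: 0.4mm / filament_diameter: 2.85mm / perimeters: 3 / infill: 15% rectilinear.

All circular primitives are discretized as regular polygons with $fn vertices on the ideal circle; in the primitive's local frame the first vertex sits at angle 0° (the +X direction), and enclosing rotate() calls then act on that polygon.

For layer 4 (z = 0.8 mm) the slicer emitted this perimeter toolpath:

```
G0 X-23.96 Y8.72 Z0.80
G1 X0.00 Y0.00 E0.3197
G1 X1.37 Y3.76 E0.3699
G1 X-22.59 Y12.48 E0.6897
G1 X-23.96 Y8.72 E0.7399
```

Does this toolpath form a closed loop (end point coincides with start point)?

Start point (G0): (-23.96, 8.72). End point (last G1): the path returns to the start — closed.

yes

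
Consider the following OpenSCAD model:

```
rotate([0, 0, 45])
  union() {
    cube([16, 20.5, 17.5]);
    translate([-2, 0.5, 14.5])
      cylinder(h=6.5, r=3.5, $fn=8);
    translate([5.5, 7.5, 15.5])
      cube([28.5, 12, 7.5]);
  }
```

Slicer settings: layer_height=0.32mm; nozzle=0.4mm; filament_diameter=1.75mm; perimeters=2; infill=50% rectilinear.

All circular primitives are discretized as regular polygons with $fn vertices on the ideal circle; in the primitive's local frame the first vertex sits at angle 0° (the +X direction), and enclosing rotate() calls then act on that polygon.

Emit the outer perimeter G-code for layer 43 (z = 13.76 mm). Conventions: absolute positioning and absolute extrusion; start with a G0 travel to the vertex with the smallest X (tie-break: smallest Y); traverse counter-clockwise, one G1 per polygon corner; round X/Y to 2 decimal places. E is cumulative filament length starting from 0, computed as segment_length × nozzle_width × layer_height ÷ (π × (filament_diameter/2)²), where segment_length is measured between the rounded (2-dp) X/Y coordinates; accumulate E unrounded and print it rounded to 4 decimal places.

G0 X-14.50 Y14.50 Z13.76
G1 X0.00 Y0.00 E1.0913
G1 X11.31 Y11.31 E1.9424
G1 X-3.18 Y25.81 E3.0333
G1 X-14.50 Y14.50 E3.8849

At z = 13.76 mm: the 16×20.5 cube contributes its full rectangle; the cylinder at (-2, 0.5) does not reach this height (z outside [14.5, 21]); the cube at (5.5, 7.5) is not intersected at this z (z outside [15.5, 23]); Taking the union: only the 16×20.5 cube is present, so the union is just that shape — 1 connected region; (whole slice rotated 45° about Z — lengths, areas and connectivity unchanged). The outline is a single polygon with 4 vertices. Extrusion per mm of travel: 0.4 × 0.32 / (π × 0.875²) = 0.053216. Accumulating E over each segment gives final E = 3.8849.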